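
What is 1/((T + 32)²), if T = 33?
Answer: 1/4225 ≈ 0.00023669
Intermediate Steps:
1/((T + 32)²) = 1/((33 + 32)²) = 1/(65²) = 1/4225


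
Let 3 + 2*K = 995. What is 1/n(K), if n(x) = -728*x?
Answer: -1/361088 ≈ -2.7694e-6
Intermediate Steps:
K = 496 (K = -3/2 + (1/2)*995 = -3/2 + 995/2 = 496)
1/n(K) = 1/(-728*496) = 1/(-361088) = -1/361088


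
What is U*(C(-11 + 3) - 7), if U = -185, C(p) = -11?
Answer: 3330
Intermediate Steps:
U*(C(-11 + 3) - 7) = -185*(-11 - 7) = -185*(-18) = 3330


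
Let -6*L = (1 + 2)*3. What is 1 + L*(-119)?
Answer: 359/2 ≈ 179.50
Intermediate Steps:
L = -3/2 (L = -(1 + 2)*3/6 = -3/2 ≈ -1.5000)
1 + L*(-119) = 1 - 3/2*(-119) = 1 + 357/2 = 359/2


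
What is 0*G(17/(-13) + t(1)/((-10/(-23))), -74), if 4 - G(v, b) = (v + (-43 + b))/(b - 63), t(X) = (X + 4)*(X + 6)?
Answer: 0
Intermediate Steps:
t(X) = (4 + X)*(6 + X)
G(v, b) = 4 - (-43 + b + v)/(-63 + b) (G(v, b) = 4 - (v + (-43 + b))/(b - 63) = 4 - (-43 + b + v)/(-63 + b))
0*G(17/(-13) + t(1)/((-10/(-23))), -74) = 0*((-209 - (17/(-13) + (24 + 1² + 10*1)/((-10/(-23)))) + 3*(-74))/(-63 - 74)) = 0*((-209 - (17*(-1/13) + (24 + 1 + 10)/((-10*(-1/23)))) - 222)/(-137)) = 0*(-(-209 - (-17/13 + 35/(10/23)) - 222)/137) = 0*(-(-209 - (-17/13 + 35*(23/10)) - 222)/137) = 0*(-(-209 - (-17/13 + 161/2) - 222)/137) = 0*(-(-209 - 1*2059/26 - 222)/137) = 0*(-(-209 - 2059/26 - 222)/137) = 0*(-1/137*(-13265/26)) = 0*(13265/3562) = 0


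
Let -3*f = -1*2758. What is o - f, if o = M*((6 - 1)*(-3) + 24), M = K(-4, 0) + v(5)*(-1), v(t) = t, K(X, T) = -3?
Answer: -2974/3 ≈ -991.33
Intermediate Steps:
f = 2758/3 (f = -(-1)*2758/3 = -1/3*(-2758) = 2758/3 ≈ 919.33)
M = -8 (M = -3 + 5*(-1) = -3 - 5 = -8)
o = -72 (o = -8*((6 - 1)*(-3) + 24) = -8*(5*(-3) + 24) = -8*(-15 + 24) = -8*9 = -72)
o - f = -72 - 1*2758/3 = -72 - 2758/3 = -2974/3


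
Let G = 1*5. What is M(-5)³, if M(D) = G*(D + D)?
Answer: -125000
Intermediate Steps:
G = 5
M(D) = 10*D (M(D) = 5*(D + D) = 5*(2*D) = 10*D)
M(-5)³ = (10*(-5))³ = (-50)³ = -125000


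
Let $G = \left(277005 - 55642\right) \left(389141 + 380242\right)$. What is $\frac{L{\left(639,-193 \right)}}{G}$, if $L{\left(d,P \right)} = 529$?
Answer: $\frac{529}{170312929029} \approx 3.106 \cdot 10^{-9}$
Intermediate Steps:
$G = 170312929029$ ($G = 221363 \cdot 769383 = 170312929029$)
$\frac{L{\left(639,-193 \right)}}{G} = \frac{529}{170312929029}$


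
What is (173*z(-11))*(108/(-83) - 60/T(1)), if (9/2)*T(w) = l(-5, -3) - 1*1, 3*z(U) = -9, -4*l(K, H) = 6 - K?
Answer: -3045492/83 ≈ -36693.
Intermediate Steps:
l(K, H) = -3/2 + K/4 (l(K, H) = -(6 - K)/4 = -3/2 + K/4)
z(U) = -3 (z(U) = (⅓)*(-9) = -3)
T(w) = -⅚ (T(w) = 2*((-3/2 + (¼)*(-5)) - 1*1)/9 = 2*((-3/2 - 5/4) - 1)/9 = 2*(-11/4 - 1)/9 = (2/9)*(-15/4) = -⅚)
(173*z(-11))*(108/(-83) - 60/T(1)) = (173*(-3))*(108/(-83) - 60/(-⅚)) = -519*(108*(-1/83) - 60*(-6/5)) = -519*(-108/83 + 72) = -519*5868/83 = -3045492/83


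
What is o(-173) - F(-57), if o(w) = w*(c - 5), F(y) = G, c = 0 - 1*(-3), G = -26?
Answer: 372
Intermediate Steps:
c = 3 (c = 0 + 3 = 3)
F(y) = -26
o(w) = -2*w (o(w) = w*(3 - 5) = w*(-2) = -2*w)
o(-173) - F(-57) = -2*(-173) - 1*(-26) = 346 + 26 = 372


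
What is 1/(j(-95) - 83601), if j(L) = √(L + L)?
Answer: -83601/6989127391 - I*√190/6989127391 ≈ -1.1962e-5 - 1.9722e-9*I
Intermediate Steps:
j(L) = √2*√L (j(L) = √(2*L) = √2*√L)
1/(j(-95) - 83601) = 1/(√2*√(-95) - 83601) = 1/(√2*(I*√95) - 83601) = 1/(I*√190 - 83601) = 1/(-83601 + I*√190)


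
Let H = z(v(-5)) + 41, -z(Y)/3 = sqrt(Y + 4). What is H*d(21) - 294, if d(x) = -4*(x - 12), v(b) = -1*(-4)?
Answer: -1770 + 216*sqrt(2) ≈ -1464.5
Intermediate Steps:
v(b) = 4
z(Y) = -3*sqrt(4 + Y) (z(Y) = -3*sqrt(Y + 4) = -3*sqrt(4 + Y))
d(x) = 48 - 4*x (d(x) = -4*(-12 + x) = 48 - 4*x)
H = 41 - 6*sqrt(2) (H = -3*sqrt(4 + 4) + 41 = -6*sqrt(2) + 41 = 41 - 6*sqrt(2) ≈ 32.515)
H*d(21) - 294 = (41 - 6*sqrt(2))*(48 - 4*21) - 294 = (41 - 6*sqrt(2))*(48 - 84) - 294 = (41 - 6*sqrt(2))*(-36) - 294 = (-1476 + 216*sqrt(2)) - 294 = -1770 + 216*sqrt(2)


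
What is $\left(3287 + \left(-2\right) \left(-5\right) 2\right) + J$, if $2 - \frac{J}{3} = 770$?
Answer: $1003$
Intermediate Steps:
$J = -2304$ ($J = 6 - 2310 = -2304$)
$\left(3287 + \left(-2\right) \left(-5\right) 2\right) + J = \left(3287 + \left(-2\right) \left(-5\right) 2\right) - 2304 = \left(3287 + 10 \cdot 2\right) - 2304 = \left(3287 + 20\right) - 2304 = 3307 - 2304 = 1003$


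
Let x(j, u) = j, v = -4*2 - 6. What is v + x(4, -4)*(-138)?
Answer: -566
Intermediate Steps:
v = -14 (v = -8 - 6 = -14)
v + x(4, -4)*(-138) = -14 + 4*(-138) = -14 - 552 = -566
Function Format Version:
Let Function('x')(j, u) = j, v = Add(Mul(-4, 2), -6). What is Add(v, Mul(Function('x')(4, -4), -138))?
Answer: -566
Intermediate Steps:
v = -14 (v = Add(-8, -6) = -14)
Add(v, Mul(Function('x')(4, -4), -138)) = Add(-14, Mul(4, -138)) = Add(-14, -552) = -566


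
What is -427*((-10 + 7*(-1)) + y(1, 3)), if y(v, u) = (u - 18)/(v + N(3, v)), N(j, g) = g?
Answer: 20923/2 ≈ 10462.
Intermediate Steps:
y(v, u) = (-18 + u)/(2*v) (y(v, u) = (u - 18)/(v + v) = (-18 + u)/((2*v)) = (-18 + u)*(1/(2*v)) = (-18 + u)/(2*v))
-427*((-10 + 7*(-1)) + y(1, 3)) = -427*((-10 + 7*(-1)) + (½)*(-18 + 3)/1) = -427*((-10 - 7) + (½)*1*(-15)) = -427*(-17 - 15/2) = -427*(-49/2) = 20923/2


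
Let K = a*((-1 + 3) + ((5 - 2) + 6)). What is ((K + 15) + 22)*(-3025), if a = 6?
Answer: -311575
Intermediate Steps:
K = 66 (K = 6*((-1 + 3) + ((5 - 2) + 6)) = 6*(2 + (3 + 6)) = 6*(2 + 9) = 6*11 = 66)
((K + 15) + 22)*(-3025) = ((66 + 15) + 22)*(-3025) = (81 + 22)*(-3025) = 103*(-3025) = -311575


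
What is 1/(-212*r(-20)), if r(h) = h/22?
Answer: 11/2120 ≈ 0.0051887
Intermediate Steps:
r(h) = h/22 (r(h) = h*(1/22) = h/22)
1/(-212*r(-20)) = 1/(-106*(-20)/11) = 1/(-212*(-10/11)) = 1/(2120/11) = 11/2120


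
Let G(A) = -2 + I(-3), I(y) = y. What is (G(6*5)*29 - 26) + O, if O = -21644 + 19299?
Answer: -2516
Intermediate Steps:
G(A) = -5 (G(A) = -2 - 3 = -5)
O = -2345
(G(6*5)*29 - 26) + O = (-5*29 - 26) - 2345 = (-145 - 26) - 2345 = -171 - 2345 = -2516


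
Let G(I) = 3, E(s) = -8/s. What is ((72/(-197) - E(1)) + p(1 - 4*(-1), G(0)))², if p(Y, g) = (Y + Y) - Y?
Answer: 6195121/38809 ≈ 159.63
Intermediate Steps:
p(Y, g) = Y (p(Y, g) = 2*Y - Y = Y)
((72/(-197) - E(1)) + p(1 - 4*(-1), G(0)))² = ((72/(-197) - (-8)/1) + (1 - 4*(-1)))² = ((72*(-1/197) - (-8)) + (1 + 4))² = ((-72/197 - 1*(-8)) + 5)² = ((-72/197 + 8) + 5)² = (1504/197 + 5)² = (2489/197)² = 6195121/38809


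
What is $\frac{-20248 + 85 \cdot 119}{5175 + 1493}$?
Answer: $- \frac{10133}{6668} \approx -1.5196$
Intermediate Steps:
$\frac{-20248 + 85 \cdot 119}{5175 + 1493} = \frac{-20248 + 10115}{6668} = \left(-10133\right) \frac{1}{6668} = - \frac{10133}{6668}$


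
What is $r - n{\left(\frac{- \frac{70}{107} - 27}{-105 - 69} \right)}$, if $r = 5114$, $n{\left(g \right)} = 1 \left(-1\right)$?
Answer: $5115$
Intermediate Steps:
$n{\left(g \right)} = -1$
$r - n{\left(\frac{- \frac{70}{107} - 27}{-105 - 69} \right)} = 5114 - -1 = 5114 + 1 = 5115$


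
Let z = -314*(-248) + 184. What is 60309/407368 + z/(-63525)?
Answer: -2542398853/2352550200 ≈ -1.0807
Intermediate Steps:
z = 78056 (z = 77872 + 184 = 78056)
60309/407368 + z/(-63525) = 60309/407368 + 78056/(-63525) = 60309*(1/407368) + 78056*(-1/63525) = 60309/407368 - 7096/5775 = -2542398853/2352550200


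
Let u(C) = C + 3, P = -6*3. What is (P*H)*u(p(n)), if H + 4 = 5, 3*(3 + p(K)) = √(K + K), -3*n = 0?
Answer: 0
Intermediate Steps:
n = 0 (n = -⅓*0 = 0)
p(K) = -3 + √2*√K/3 (p(K) = -3 + √(K + K)/3 = -3 + √(2*K)/3 = -3 + (√2*√K)/3 = -3 + √2*√K/3)
H = 1 (H = -4 + 5 = 1)
P = -18
u(C) = 3 + C
(P*H)*u(p(n)) = (-18*1)*(3 + (-3 + √2*√0/3)) = -18*(3 + (-3 + (⅓)*√2*0)) = -18*(3 + (-3 + 0)) = -18*(3 - 3) = -18*0 = 0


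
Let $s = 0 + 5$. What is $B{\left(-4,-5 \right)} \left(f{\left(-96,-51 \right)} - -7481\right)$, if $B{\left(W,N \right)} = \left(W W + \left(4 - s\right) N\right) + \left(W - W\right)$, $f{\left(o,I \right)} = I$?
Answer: $156030$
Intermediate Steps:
$s = 5$
$B{\left(W,N \right)} = W^{2} - N$ ($B{\left(W,N \right)} = \left(W W + \left(4 - 5\right) N\right) + \left(W - W\right) = \left(W^{2} + \left(4 - 5\right) N\right) + 0 = \left(W^{2} - N\right) + 0 = W^{2} - N$)
$B{\left(-4,-5 \right)} \left(f{\left(-96,-51 \right)} - -7481\right) = \left(\left(-4\right)^{2} - -5\right) \left(-51 - -7481\right) = \left(16 + 5\right) \left(-51 + 7481\right) = 21 \cdot 7430 = 156030$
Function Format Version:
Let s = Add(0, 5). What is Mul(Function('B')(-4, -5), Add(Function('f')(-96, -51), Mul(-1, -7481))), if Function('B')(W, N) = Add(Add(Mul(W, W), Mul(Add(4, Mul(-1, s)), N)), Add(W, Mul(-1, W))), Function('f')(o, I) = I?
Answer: 156030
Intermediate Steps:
s = 5
Function('B')(W, N) = Add(Pow(W, 2), Mul(-1, N)) (Function('B')(W, N) = Add(Add(Mul(W, W), Mul(Add(4, Mul(-1, 5)), N)), Add(W, Mul(-1, W))) = Add(Add(Pow(W, 2), Mul(Add(4, -5), N)), 0) = Add(Add(Pow(W, 2), Mul(-1, N)), 0) = Add(Pow(W, 2), Mul(-1, N)))
Mul(Function('B')(-4, -5), Add(Function('f')(-96, -51), Mul(-1, -7481))) = Mul(Add(Pow(-4, 2), Mul(-1, -5)), Add(-51, Mul(-1, -7481))) = Mul(Add(16, 5), Add(-51, 7481)) = Mul(21, 7430) = 156030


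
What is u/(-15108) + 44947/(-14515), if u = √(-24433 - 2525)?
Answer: -44947/14515 - I*√26958/15108 ≈ -3.0966 - 0.010868*I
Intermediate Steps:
u = I*√26958 (u = √(-26958) = I*√26958 ≈ 164.19*I)
u/(-15108) + 44947/(-14515) = (I*√26958)/(-15108) + 44947/(-14515) = (I*√26958)*(-1/15108) + 44947*(-1/14515) = -I*√26958/15108 - 44947/14515 = -44947/14515 - I*√26958/15108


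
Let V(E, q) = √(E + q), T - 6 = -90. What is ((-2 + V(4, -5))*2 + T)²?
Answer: 7740 - 352*I ≈ 7740.0 - 352.0*I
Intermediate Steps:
T = -84 (T = 6 - 90 = -84)
((-2 + V(4, -5))*2 + T)² = ((-2 + √(4 - 5))*2 - 84)² = ((-2 + √(-1))*2 - 84)² = ((-2 + I)*2 - 84)² = ((-4 + 2*I) - 84)² = (-88 + 2*I)²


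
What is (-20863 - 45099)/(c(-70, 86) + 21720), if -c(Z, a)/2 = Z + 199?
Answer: -32981/10731 ≈ -3.0734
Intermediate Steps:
c(Z, a) = -398 - 2*Z (c(Z, a) = -2*(Z + 199) = -2*(199 + Z) = -398 - 2*Z)
(-20863 - 45099)/(c(-70, 86) + 21720) = (-20863 - 45099)/((-398 - 2*(-70)) + 21720) = -65962/((-398 + 140) + 21720) = -65962/(-258 + 21720) = -65962/21462 = -65962*1/21462 = -32981/10731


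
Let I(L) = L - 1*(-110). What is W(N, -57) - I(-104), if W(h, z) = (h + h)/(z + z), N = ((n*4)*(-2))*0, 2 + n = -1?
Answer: -6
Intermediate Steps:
n = -3 (n = -2 - 1 = -3)
I(L) = 110 + L (I(L) = L + 110 = 110 + L)
N = 0 (N = (-3*4*(-2))*0 = -12*(-2)*0 = 24*0 = 0)
W(h, z) = h/z (W(h, z) = (2*h)/((2*z)) = (2*h)*(1/(2*z)) = h/z)
W(N, -57) - I(-104) = 0/(-57) - (110 - 104) = 0*(-1/57) - 1*6 = 0 - 6 = -6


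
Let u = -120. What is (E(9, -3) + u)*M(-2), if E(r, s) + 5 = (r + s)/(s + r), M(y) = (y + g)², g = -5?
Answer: -6076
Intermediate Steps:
M(y) = (-5 + y)² (M(y) = (y - 5)² = (-5 + y)²)
E(r, s) = -4 (E(r, s) = -5 + (r + s)/(s + r) = -5 + (r + s)/(r + s) = -5 + 1 = -4)
(E(9, -3) + u)*M(-2) = (-4 - 120)*(-5 - 2)² = -124*(-7)² = -124*49 = -6076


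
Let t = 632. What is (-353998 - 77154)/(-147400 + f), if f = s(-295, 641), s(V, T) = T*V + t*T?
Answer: -431152/68617 ≈ -6.2835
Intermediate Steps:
s(V, T) = 632*T + T*V (s(V, T) = T*V + 632*T = 632*T + T*V)
f = 216017 (f = 641*(632 - 295) = 641*337 = 216017)
(-353998 - 77154)/(-147400 + f) = (-353998 - 77154)/(-147400 + 216017) = -431152/68617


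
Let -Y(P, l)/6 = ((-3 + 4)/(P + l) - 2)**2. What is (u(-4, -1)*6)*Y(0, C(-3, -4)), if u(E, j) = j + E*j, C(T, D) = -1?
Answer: -972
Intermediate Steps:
Y(P, l) = -6*(-2 + 1/(P + l))**2 (Y(P, l) = -6*((-3 + 4)/(P + l) - 2)**2 = -6*(1/(P + l) - 2)**2 = -6*(-2 + 1/(P + l))**2)
(u(-4, -1)*6)*Y(0, C(-3, -4)) = (-(1 - 4)*6)*(-6*(-1 + 2*0 + 2*(-1))**2/(0 - 1)**2) = (-1*(-3)*6)*(-6*(-1 + 0 - 2)**2/(-1)**2) = (3*6)*(-6*1*(-3)**2) = 18*(-6*1*9) = 18*(-54) = -972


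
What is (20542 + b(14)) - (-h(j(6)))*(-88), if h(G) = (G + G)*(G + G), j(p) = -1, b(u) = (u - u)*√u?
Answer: 20190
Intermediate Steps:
b(u) = 0 (b(u) = 0*√u = 0)
h(G) = 4*G² (h(G) = (2*G)*(2*G) = 4*G²)
(20542 + b(14)) - (-h(j(6)))*(-88) = (20542 + 0) - (-4*(-1)²)*(-88) = 20542 - (-4)*(-88) = 20542 - 1*352 = 20542 - 352 = 20190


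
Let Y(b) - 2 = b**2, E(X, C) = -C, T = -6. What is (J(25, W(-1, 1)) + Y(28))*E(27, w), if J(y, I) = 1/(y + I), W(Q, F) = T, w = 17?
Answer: -253895/19 ≈ -13363.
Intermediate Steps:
W(Q, F) = -6
J(y, I) = 1/(I + y)
Y(b) = 2 + b**2
(J(25, W(-1, 1)) + Y(28))*E(27, w) = (1/(-6 + 25) + (2 + 28**2))*(-1*17) = (1/19 + (2 + 784))*(-17) = (1/19 + 786)*(-17) = (14935/19)*(-17) = -253895/19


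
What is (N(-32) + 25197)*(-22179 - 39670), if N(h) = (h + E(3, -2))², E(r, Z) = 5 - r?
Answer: -1614073353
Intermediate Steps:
N(h) = (2 + h)² (N(h) = (h + (5 - 1*3))² = (h + (5 - 3))² = (h + 2)² = (2 + h)²)
(N(-32) + 25197)*(-22179 - 39670) = ((2 - 32)² + 25197)*(-22179 - 39670) = ((-30)² + 25197)*(-61849) = (900 + 25197)*(-61849) = 26097*(-61849) = -1614073353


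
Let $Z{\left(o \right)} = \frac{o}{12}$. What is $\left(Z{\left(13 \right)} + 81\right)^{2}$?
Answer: $\frac{970225}{144} \approx 6737.7$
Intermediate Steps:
$Z{\left(o \right)} = \frac{o}{12}$ ($Z{\left(o \right)} = o \frac{1}{12} = \frac{o}{12}$)
$\left(Z{\left(13 \right)} + 81\right)^{2} = \left(\frac{1}{12} \cdot 13 + 81\right)^{2} = \left(\frac{13}{12} + 81\right)^{2} = \left(\frac{985}{12}\right)^{2} = \frac{970225}{144}$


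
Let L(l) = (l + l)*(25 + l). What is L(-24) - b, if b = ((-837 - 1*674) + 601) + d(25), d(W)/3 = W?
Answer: 787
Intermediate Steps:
d(W) = 3*W
b = -835 (b = ((-837 - 1*674) + 601) + 3*25 = ((-837 - 674) + 601) + 75 = (-1511 + 601) + 75 = -910 + 75 = -835)
L(l) = 2*l*(25 + l) (L(l) = (2*l)*(25 + l) = 2*l*(25 + l))
L(-24) - b = 2*(-24)*(25 - 24) - 1*(-835) = 2*(-24)*1 + 835 = -48 + 835 = 787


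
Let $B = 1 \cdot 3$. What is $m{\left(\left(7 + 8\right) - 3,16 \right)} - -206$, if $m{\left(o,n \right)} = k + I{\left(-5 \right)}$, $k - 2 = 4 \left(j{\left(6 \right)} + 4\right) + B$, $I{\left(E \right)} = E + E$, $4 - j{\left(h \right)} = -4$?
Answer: $249$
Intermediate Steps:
$j{\left(h \right)} = 8$ ($j{\left(h \right)} = 4 - -4 = 4 + 4 = 8$)
$B = 3$
$I{\left(E \right)} = 2 E$
$k = 53$ ($k = 2 + \left(4 \left(8 + 4\right) + 3\right) = 2 + \left(4 \cdot 12 + 3\right) = 2 + \left(48 + 3\right) = 2 + 51 = 53$)
$m{\left(o,n \right)} = 43$ ($m{\left(o,n \right)} = 53 + 2 \left(-5\right) = 53 - 10 = 43$)
$m{\left(\left(7 + 8\right) - 3,16 \right)} - -206 = 43 - -206 = 43 + 206 = 249$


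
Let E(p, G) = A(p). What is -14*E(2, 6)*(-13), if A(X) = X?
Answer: 364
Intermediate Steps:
E(p, G) = p
-14*E(2, 6)*(-13) = -14*2*(-13) = -28*(-13) = 364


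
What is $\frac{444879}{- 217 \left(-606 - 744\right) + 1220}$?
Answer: $\frac{444879}{294170} \approx 1.5123$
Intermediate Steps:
$\frac{444879}{- 217 \left(-606 - 744\right) + 1220} = \frac{444879}{\left(-217\right) \left(-1350\right) + 1220} = \frac{444879}{292950 + 1220} = \frac{444879}{294170}$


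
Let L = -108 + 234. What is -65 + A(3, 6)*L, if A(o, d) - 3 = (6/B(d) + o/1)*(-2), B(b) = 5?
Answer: -3727/5 ≈ -745.40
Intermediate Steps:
A(o, d) = ⅗ - 2*o (A(o, d) = 3 + (6/5 + o/1)*(-2) = 3 + (6*(⅕) + o*1)*(-2) = 3 + (6/5 + o)*(-2) = 3 + (-12/5 - 2*o) = ⅗ - 2*o)
L = 126
-65 + A(3, 6)*L = -65 + (⅗ - 2*3)*126 = -65 + (⅗ - 6)*126 = -65 - 27/5*126 = -65 - 3402/5 = -3727/5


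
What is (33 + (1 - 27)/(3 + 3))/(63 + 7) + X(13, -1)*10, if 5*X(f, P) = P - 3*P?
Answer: 463/105 ≈ 4.4095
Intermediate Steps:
X(f, P) = -2*P/5 (X(f, P) = (P - 3*P)/5 = (-2*P)/5 = -2*P/5)
(33 + (1 - 27)/(3 + 3))/(63 + 7) + X(13, -1)*10 = (33 + (1 - 27)/(3 + 3))/(63 + 7) - ⅖*(-1)*10 = (33 - 26/6)/70 + (⅖)*10 = (33 - 26*⅙)*(1/70) + 4 = (33 - 13/3)*(1/70) + 4 = (86/3)*(1/70) + 4 = 43/105 + 4 = 463/105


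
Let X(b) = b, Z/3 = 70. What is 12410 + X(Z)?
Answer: 12620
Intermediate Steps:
Z = 210 (Z = 3*70 = 210)
12410 + X(Z) = 12410 + 210 = 12620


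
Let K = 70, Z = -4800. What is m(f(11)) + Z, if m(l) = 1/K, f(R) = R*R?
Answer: -335999/70 ≈ -4800.0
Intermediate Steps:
f(R) = R²
m(l) = 1/70
m(f(11)) + Z = 1/70 - 4800 = -335999/70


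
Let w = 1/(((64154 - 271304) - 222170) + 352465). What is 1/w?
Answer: -76855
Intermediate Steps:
w = -1/76855 (w = 1/((-207150 - 222170) + 352465) = 1/(-429320 + 352465) = 1/(-76855) = -1/76855 ≈ -1.3012e-5)
1/w = 1/(-1/76855) = -76855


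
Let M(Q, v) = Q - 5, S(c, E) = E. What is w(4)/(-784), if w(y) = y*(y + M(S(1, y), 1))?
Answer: -3/196 ≈ -0.015306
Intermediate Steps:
M(Q, v) = -5 + Q
w(y) = y*(-5 + 2*y) (w(y) = y*(y + (-5 + y)) = y*(-5 + 2*y))
w(4)/(-784) = (4*(-5 + 2*4))/(-784) = (4*(-5 + 8))*(-1/784) = (4*3)*(-1/784) = 12*(-1/784) = -3/196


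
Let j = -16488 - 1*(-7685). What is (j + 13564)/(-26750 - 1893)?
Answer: -4761/28643 ≈ -0.16622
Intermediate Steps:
j = -8803 (j = -16488 + 7685 = -8803)
(j + 13564)/(-26750 - 1893) = (-8803 + 13564)/(-26750 - 1893) = 4761/(-28643) = 4761*(-1/28643) = -4761/28643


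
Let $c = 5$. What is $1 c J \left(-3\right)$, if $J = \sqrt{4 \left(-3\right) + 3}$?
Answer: $- 45 i \approx - 45.0 i$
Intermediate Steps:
$J = 3 i$ ($J = \sqrt{-12 + 3} = \sqrt{-9} = 3 i \approx 3.0 i$)
$1 c J \left(-3\right) = 1 \cdot 5 \cdot 3 i \left(-3\right) = 5 \cdot 3 i \left(-3\right) = 15 i \left(-3\right) = - 45 i$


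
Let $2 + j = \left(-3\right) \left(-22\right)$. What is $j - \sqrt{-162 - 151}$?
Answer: $64 - i \sqrt{313} \approx 64.0 - 17.692 i$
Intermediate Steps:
$j = 64$ ($j = -2 - -66 = -2 + 66 = 64$)
$j - \sqrt{-162 - 151} = 64 - \sqrt{-162 - 151} = 64 - \sqrt{-313} = 64 - i \sqrt{313}$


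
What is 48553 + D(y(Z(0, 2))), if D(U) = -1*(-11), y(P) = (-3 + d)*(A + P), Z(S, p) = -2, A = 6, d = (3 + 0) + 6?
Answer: 48564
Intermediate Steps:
d = 9 (d = 3 + 6 = 9)
y(P) = 36 + 6*P (y(P) = (-3 + 9)*(6 + P) = 6*(6 + P) = 36 + 6*P)
D(U) = 11
48553 + D(y(Z(0, 2))) = 48553 + 11 = 48564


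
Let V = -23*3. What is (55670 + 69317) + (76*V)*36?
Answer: -63797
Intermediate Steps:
V = -69
(55670 + 69317) + (76*V)*36 = (55670 + 69317) + (76*(-69))*36 = 124987 - 5244*36 = 124987 - 188784 = -63797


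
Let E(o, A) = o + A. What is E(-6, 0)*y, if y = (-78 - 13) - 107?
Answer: 1188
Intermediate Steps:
y = -198 (y = -91 - 107 = -198)
E(o, A) = A + o
E(-6, 0)*y = (0 - 6)*(-198) = -6*(-198) = 1188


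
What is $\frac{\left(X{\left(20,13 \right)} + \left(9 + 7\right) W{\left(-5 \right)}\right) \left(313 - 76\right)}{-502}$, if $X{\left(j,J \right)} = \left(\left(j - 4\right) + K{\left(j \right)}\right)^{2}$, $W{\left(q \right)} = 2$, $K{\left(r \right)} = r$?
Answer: $- \frac{157368}{251} \approx -626.96$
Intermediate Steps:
$X{\left(j,J \right)} = \left(-4 + 2 j\right)^{2}$ ($X{\left(j,J \right)} = \left(\left(j - 4\right) + j\right)^{2} = \left(\left(-4 + j\right) + j\right)^{2} = \left(-4 + 2 j\right)^{2}$)
$\frac{\left(X{\left(20,13 \right)} + \left(9 + 7\right) W{\left(-5 \right)}\right) \left(313 - 76\right)}{-502} = \frac{\left(4 \left(-2 + 20\right)^{2} + \left(9 + 7\right) 2\right) \left(313 - 76\right)}{-502} = \left(4 \cdot 18^{2} + 16 \cdot 2\right) 237 \left(- \frac{1}{502}\right) = \left(4 \cdot 324 + 32\right) 237 \left(- \frac{1}{502}\right) = \left(1296 + 32\right) 237 \left(- \frac{1}{502}\right) = 1328 \cdot 237 \left(- \frac{1}{502}\right) = 314736 \left(- \frac{1}{502}\right) = - \frac{157368}{251}$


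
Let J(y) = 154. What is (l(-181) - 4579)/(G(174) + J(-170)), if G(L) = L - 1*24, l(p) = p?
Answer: -595/38 ≈ -15.658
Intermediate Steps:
G(L) = -24 + L (G(L) = L - 24 = -24 + L)
(l(-181) - 4579)/(G(174) + J(-170)) = (-181 - 4579)/((-24 + 174) + 154) = -4760/(150 + 154) = -4760/304 = -4760*1/304 = -595/38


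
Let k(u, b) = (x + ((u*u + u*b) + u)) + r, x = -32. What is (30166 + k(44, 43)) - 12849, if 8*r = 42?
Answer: 84649/4 ≈ 21162.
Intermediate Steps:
r = 21/4 (r = (⅛)*42 = 21/4 ≈ 5.2500)
k(u, b) = -107/4 + u + u² + b*u (k(u, b) = (-32 + ((u*u + u*b) + u)) + 21/4 = (-32 + ((u² + b*u) + u)) + 21/4 = (-32 + (u + u² + b*u)) + 21/4 = (-32 + u + u² + b*u) + 21/4 = -107/4 + u + u² + b*u)
(30166 + k(44, 43)) - 12849 = (30166 + (-107/4 + 44 + 44² + 43*44)) - 12849 = (30166 + (-107/4 + 44 + 1936 + 1892)) - 12849 = (30166 + 15381/4) - 12849 = 136045/4 - 12849 = 84649/4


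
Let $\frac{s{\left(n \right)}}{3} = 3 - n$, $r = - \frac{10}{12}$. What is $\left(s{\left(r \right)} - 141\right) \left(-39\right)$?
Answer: $\frac{10101}{2} \approx 5050.5$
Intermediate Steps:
$r = - \frac{5}{6}$ ($r = \left(-10\right) \frac{1}{12} = - \frac{5}{6} \approx -0.83333$)
$s{\left(n \right)} = 9 - 3 n$ ($s{\left(n \right)} = 3 \left(3 - n\right) = 9 - 3 n$)
$\left(s{\left(r \right)} - 141\right) \left(-39\right) = \left(\left(9 - - \frac{5}{2}\right) - 141\right) \left(-39\right) = \left(\left(9 + \frac{5}{2}\right) - 141\right) \left(-39\right) = \left(\frac{23}{2} - 141\right) \left(-39\right) = \left(- \frac{259}{2}\right) \left(-39\right) = \frac{10101}{2}$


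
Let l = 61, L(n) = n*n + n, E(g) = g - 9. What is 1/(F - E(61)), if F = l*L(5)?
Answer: 1/1778 ≈ 0.00056243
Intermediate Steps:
E(g) = -9 + g
L(n) = n + n**2 (L(n) = n**2 + n = n + n**2)
F = 1830 (F = 61*(5*(1 + 5)) = 61*(5*6) = 61*30 = 1830)
1/(F - E(61)) = 1/(1830 - (-9 + 61)) = 1/(1830 - 1*52) = 1/(1830 - 52) = 1/1778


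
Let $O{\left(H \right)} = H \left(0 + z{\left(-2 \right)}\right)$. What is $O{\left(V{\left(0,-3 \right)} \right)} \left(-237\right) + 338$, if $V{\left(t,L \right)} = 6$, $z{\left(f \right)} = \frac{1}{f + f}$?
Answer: $\frac{1387}{2} \approx 693.5$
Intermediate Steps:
$z{\left(f \right)} = \frac{1}{2 f}$
$O{\left(H \right)} = - \frac{H}{4}$ ($O{\left(H \right)} = H \left(0 + \frac{1}{2 \left(-2\right)}\right) = H \left(0 + \frac{1}{2} \left(- \frac{1}{2}\right)\right) = H \left(0 - \frac{1}{4}\right) = H \left(- \frac{1}{4}\right) = - \frac{H}{4}$)
$O{\left(V{\left(0,-3 \right)} \right)} \left(-237\right) + 338 = \left(- \frac{1}{4}\right) 6 \left(-237\right) + 338 = \left(- \frac{3}{2}\right) \left(-237\right) + 338 = \frac{711}{2} + 338 = \frac{1387}{2}$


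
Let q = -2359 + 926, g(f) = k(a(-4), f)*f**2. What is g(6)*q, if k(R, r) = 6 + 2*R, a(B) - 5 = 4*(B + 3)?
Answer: -412704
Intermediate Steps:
a(B) = 17 + 4*B (a(B) = 5 + 4*(B + 3) = 5 + 4*(3 + B) = 5 + (12 + 4*B) = 17 + 4*B)
g(f) = 8*f**2 (g(f) = (6 + 2*(17 + 4*(-4)))*f**2 = (6 + 2*(17 - 16))*f**2 = (6 + 2*1)*f**2 = (6 + 2)*f**2 = 8*f**2)
q = -1433
g(6)*q = (8*6**2)*(-1433) = (8*36)*(-1433) = 288*(-1433) = -412704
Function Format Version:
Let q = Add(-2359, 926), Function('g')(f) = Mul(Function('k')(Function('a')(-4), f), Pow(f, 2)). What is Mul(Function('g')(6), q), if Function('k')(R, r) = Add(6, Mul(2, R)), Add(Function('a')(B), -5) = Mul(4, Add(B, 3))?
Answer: -412704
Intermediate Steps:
Function('a')(B) = Add(17, Mul(4, B)) (Function('a')(B) = Add(5, Mul(4, Add(B, 3))) = Add(5, Mul(4, Add(3, B))) = Add(5, Add(12, Mul(4, B))) = Add(17, Mul(4, B)))
Function('g')(f) = Mul(8, Pow(f, 2)) (Function('g')(f) = Mul(Add(6, Mul(2, Add(17, Mul(4, -4)))), Pow(f, 2)) = Mul(Add(6, Mul(2, Add(17, -16))), Pow(f, 2)) = Mul(Add(6, Mul(2, 1)), Pow(f, 2)) = Mul(Add(6, 2), Pow(f, 2)) = Mul(8, Pow(f, 2)))
q = -1433
Mul(Function('g')(6), q) = Mul(Mul(8, Pow(6, 2)), -1433) = Mul(Mul(8, 36), -1433) = Mul(288, -1433) = -412704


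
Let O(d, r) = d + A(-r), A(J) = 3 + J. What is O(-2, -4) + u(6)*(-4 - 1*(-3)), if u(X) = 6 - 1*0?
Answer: -1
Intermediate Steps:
O(d, r) = 3 + d - r (O(d, r) = d + (3 - r) = 3 + d - r)
u(X) = 6 (u(X) = 6 + 0 = 6)
O(-2, -4) + u(6)*(-4 - 1*(-3)) = (3 - 2 - 1*(-4)) + 6*(-4 - 1*(-3)) = (3 - 2 + 4) + 6*(-4 + 3) = 5 + 6*(-1) = 5 - 6 = -1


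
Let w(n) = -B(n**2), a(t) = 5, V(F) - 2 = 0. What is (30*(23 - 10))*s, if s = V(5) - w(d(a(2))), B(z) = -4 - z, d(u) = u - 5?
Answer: -780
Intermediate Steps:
V(F) = 2 (V(F) = 2 + 0 = 2)
d(u) = -5 + u
w(n) = 4 + n**2 (w(n) = -(-4 - n**2) = 4 + n**2)
s = -2 (s = 2 - (4 + (-5 + 5)**2) = 2 - (4 + 0**2) = 2 - (4 + 0) = 2 - 1*4 = 2 - 4 = -2)
(30*(23 - 10))*s = (30*(23 - 10))*(-2) = (30*13)*(-2) = 390*(-2) = -780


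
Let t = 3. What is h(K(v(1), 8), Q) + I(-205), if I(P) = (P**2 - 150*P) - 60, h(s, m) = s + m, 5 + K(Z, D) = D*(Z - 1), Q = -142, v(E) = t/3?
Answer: 72568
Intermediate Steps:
v(E) = 1 (v(E) = 3/3 = 3*(1/3) = 1)
K(Z, D) = -5 + D*(-1 + Z) (K(Z, D) = -5 + D*(Z - 1) = -5 + D*(-1 + Z))
h(s, m) = m + s
I(P) = -60 + P**2 - 150*P
h(K(v(1), 8), Q) + I(-205) = (-142 + (-5 - 1*8 + 8*1)) + (-60 + (-205)**2 - 150*(-205)) = (-142 + (-5 - 8 + 8)) + (-60 + 42025 + 30750) = (-142 - 5) + 72715 = -147 + 72715 = 72568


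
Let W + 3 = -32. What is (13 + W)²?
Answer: 484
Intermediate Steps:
W = -35 (W = -3 - 32 = -35)
(13 + W)² = (13 - 35)² = (-22)² = 484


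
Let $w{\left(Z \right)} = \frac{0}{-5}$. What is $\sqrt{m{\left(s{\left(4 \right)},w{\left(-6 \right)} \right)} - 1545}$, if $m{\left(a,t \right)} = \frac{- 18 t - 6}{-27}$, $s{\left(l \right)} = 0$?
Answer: $\frac{i \sqrt{13903}}{3} \approx 39.304 i$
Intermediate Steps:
$w{\left(Z \right)} = 0$ ($w{\left(Z \right)} = 0 \left(- \frac{1}{5}\right) = 0$)
$m{\left(a,t \right)} = \frac{2}{9} + \frac{2 t}{3}$ ($m{\left(a,t \right)} = \left(-6 - 18 t\right) \left(- \frac{1}{27}\right) = \frac{2}{9} + \frac{2 t}{3}$)
$\sqrt{m{\left(s{\left(4 \right)},w{\left(-6 \right)} \right)} - 1545} = \sqrt{\left(\frac{2}{9} + \frac{2}{3} \cdot 0\right) - 1545} = \sqrt{\left(\frac{2}{9} + 0\right) - 1545} = \sqrt{\frac{2}{9} - 1545} = \sqrt{- \frac{13903}{9}} = \frac{i \sqrt{13903}}{3}$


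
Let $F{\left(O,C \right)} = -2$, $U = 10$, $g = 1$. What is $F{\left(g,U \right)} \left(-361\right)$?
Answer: $722$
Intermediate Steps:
$F{\left(g,U \right)} \left(-361\right) = \left(-2\right) \left(-361\right) = 722$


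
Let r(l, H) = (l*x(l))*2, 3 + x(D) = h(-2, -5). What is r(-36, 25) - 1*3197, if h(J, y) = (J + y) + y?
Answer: -2117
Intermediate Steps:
h(J, y) = J + 2*y
x(D) = -15 (x(D) = -3 + (-2 + 2*(-5)) = -3 + (-2 - 10) = -3 - 12 = -15)
r(l, H) = -30*l (r(l, H) = (l*(-15))*2 = -15*l*2 = -30*l)
r(-36, 25) - 1*3197 = -30*(-36) - 1*3197 = 1080 - 3197 = -2117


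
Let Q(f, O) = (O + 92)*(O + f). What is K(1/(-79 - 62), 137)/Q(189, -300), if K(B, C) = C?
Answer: 137/23088 ≈ 0.0059338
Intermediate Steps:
Q(f, O) = (92 + O)*(O + f)
K(1/(-79 - 62), 137)/Q(189, -300) = 137/((-300)² + 92*(-300) + 92*189 - 300*189) = 137/(90000 - 27600 + 17388 - 56700) = 137/23088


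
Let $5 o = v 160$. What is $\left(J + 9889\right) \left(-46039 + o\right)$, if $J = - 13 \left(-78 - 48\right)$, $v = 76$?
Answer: $-502657889$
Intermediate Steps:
$J = 1638$ ($J = \left(-13\right) \left(-126\right) = 1638$)
$o = 2432$ ($o = \frac{76 \cdot 160}{5} = \frac{1}{5} \cdot 12160 = 2432$)
$\left(J + 9889\right) \left(-46039 + o\right) = \left(1638 + 9889\right) \left(-46039 + 2432\right) = 11527 \left(-43607\right) = -502657889$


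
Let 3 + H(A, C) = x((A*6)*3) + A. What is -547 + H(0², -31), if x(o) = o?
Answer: -550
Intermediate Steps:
H(A, C) = -3 + 19*A (H(A, C) = -3 + ((A*6)*3 + A) = -3 + ((6*A)*3 + A) = -3 + (18*A + A) = -3 + 19*A)
-547 + H(0², -31) = -547 + (-3 + 19*0²) = -547 + (-3 + 19*0) = -547 + (-3 + 0) = -547 - 3 = -550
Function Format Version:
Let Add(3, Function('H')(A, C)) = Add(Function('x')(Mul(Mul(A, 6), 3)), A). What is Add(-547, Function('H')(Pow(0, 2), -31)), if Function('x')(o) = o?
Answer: -550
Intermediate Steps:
Function('H')(A, C) = Add(-3, Mul(19, A)) (Function('H')(A, C) = Add(-3, Add(Mul(Mul(A, 6), 3), A)) = Add(-3, Add(Mul(Mul(6, A), 3), A)) = Add(-3, Add(Mul(18, A), A)) = Add(-3, Mul(19, A)))
Add(-547, Function('H')(Pow(0, 2), -31)) = Add(-547, Add(-3, Mul(19, Pow(0, 2)))) = Add(-547, Add(-3, Mul(19, 0))) = Add(-547, Add(-3, 0)) = Add(-547, -3) = -550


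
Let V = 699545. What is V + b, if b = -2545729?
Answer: -1846184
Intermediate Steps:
V + b = 699545 - 2545729 = -1846184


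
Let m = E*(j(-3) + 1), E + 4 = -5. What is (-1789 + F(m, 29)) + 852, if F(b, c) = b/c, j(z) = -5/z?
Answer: -27197/29 ≈ -937.83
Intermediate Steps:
E = -9 (E = -4 - 5 = -9)
m = -24 (m = -9*(-5/(-3) + 1) = -9*(-5*(-⅓) + 1) = -9*(5/3 + 1) = -9*8/3 = -24)
(-1789 + F(m, 29)) + 852 = (-1789 - 24/29) + 852 = -51905/29 + 852 = -27197/29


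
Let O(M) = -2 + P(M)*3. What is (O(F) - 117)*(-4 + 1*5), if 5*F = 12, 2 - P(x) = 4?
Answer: -125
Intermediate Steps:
P(x) = -2 (P(x) = 2 - 1*4 = 2 - 4 = -2)
F = 12/5 (F = (⅕)*12 = 12/5 ≈ 2.4000)
O(M) = -8 (O(M) = -2 - 2*3 = -2 - 6 = -8)
(O(F) - 117)*(-4 + 1*5) = (-8 - 117)*(-4 + 1*5) = -125*(-4 + 5) = -125*1 = -125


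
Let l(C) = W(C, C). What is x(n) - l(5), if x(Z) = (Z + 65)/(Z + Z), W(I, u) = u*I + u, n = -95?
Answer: -567/19 ≈ -29.842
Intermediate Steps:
W(I, u) = u + I*u (W(I, u) = I*u + u = u + I*u)
x(Z) = (65 + Z)/(2*Z) (x(Z) = (65 + Z)/((2*Z)) = (65 + Z)*(1/(2*Z)) = (65 + Z)/(2*Z))
l(C) = C*(1 + C)
x(n) - l(5) = (1/2)*(65 - 95)/(-95) - 5*(1 + 5) = (1/2)*(-1/95)*(-30) - 5*6 = 3/19 - 1*30 = 3/19 - 30 = -567/19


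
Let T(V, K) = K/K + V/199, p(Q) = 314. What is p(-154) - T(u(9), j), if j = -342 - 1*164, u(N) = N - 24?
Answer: 62302/199 ≈ 313.08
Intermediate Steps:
u(N) = -24 + N
j = -506 (j = -342 - 164 = -506)
T(V, K) = 1 + V/199 (T(V, K) = 1 + V*(1/199) = 1 + V/199)
p(-154) - T(u(9), j) = 314 - (1 + (-24 + 9)/199) = 314 - (1 + (1/199)*(-15)) = 314 - (1 - 15/199) = 314 - 1*184/199 = 314 - 184/199 = 62302/199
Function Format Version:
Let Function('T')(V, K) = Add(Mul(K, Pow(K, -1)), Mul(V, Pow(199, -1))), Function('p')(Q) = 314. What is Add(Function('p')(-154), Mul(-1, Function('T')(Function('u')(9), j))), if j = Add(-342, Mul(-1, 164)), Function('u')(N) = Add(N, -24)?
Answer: Rational(62302, 199) ≈ 313.08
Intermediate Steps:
Function('u')(N) = Add(-24, N)
j = -506 (j = Add(-342, -164) = -506)
Function('T')(V, K) = Add(1, Mul(Rational(1, 199), V)) (Function('T')(V, K) = Add(1, Mul(V, Rational(1, 199))) = Add(1, Mul(Rational(1, 199), V)))
Add(Function('p')(-154), Mul(-1, Function('T')(Function('u')(9), j))) = Add(314, Mul(-1, Add(1, Mul(Rational(1, 199), Add(-24, 9))))) = Add(314, Mul(-1, Add(1, Mul(Rational(1, 199), -15)))) = Add(314, Mul(-1, Add(1, Rational(-15, 199)))) = Add(314, Mul(-1, Rational(184, 199))) = Add(314, Rational(-184, 199)) = Rational(62302, 199)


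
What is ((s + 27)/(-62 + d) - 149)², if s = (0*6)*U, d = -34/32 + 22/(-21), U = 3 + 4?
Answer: 10359907379761/464014681 ≈ 22327.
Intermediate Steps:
U = 7
d = -709/336 (d = -34*1/32 + 22*(-1/21) = -17/16 - 22/21 = -709/336 ≈ -2.1101)
s = 0 (s = (0*6)*7 = 0*7 = 0)
((s + 27)/(-62 + d) - 149)² = ((0 + 27)/(-62 - 709/336) - 149)² = (27/(-21541/336) - 149)² = (27*(-336/21541) - 149)² = (-9072/21541 - 149)² = (-3218681/21541)² = 10359907379761/464014681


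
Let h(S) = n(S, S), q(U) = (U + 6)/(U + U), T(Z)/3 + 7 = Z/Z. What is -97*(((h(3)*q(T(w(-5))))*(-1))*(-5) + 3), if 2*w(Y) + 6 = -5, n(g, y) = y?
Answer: -776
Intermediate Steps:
w(Y) = -11/2 (w(Y) = -3 + (1/2)*(-5) = -3 - 5/2 = -11/2)
T(Z) = -18 (T(Z) = -21 + 3*(Z/Z) = -21 + 3*1 = -21 + 3 = -18)
q(U) = (6 + U)/(2*U) (q(U) = (6 + U)/((2*U)) = (6 + U)*(1/(2*U)) = (6 + U)/(2*U))
h(S) = S
-97*(((h(3)*q(T(w(-5))))*(-1))*(-5) + 3) = -97*(((3*((1/2)*(6 - 18)/(-18)))*(-1))*(-5) + 3) = -97*(((3*((1/2)*(-1/18)*(-12)))*(-1))*(-5) + 3) = -97*(((3*(1/3))*(-1))*(-5) + 3) = -97*((1*(-1))*(-5) + 3) = -97*(-1*(-5) + 3) = -97*(5 + 3) = -97*8 = -776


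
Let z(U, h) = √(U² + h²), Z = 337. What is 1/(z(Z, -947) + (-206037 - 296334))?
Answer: -502371/252375611263 - √1010378/252375611263 ≈ -1.9946e-6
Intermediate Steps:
1/(z(Z, -947) + (-206037 - 296334)) = 1/(√(337² + (-947)²) + (-206037 - 296334)) = 1/(√(113569 + 896809) - 502371) = 1/(√1010378 - 502371) = 1/(-502371 + √1010378)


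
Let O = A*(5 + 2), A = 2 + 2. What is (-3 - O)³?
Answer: -29791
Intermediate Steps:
A = 4
O = 28 (O = 4*(5 + 2) = 4*7 = 28)
(-3 - O)³ = (-3 - 1*28)³ = (-3 - 28)³ = (-31)³ = -29791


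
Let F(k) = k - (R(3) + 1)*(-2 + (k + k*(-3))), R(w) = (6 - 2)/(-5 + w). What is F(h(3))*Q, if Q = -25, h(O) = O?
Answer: 125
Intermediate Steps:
R(w) = 4/(-5 + w)
F(k) = -2 - k (F(k) = k - (4/(-5 + 3) + 1)*(-2 + (k + k*(-3))) = k - (4/(-2) + 1)*(-2 + (k - 3*k)) = k - (4*(-½) + 1)*(-2 - 2*k) = k - (-2 + 1)*(-2 - 2*k) = k - (-1)*(-2 - 2*k) = k - (2 + 2*k) = k + (-2 - 2*k) = -2 - k)
F(h(3))*Q = (-2 - 1*3)*(-25) = (-2 - 3)*(-25) = -5*(-25) = 125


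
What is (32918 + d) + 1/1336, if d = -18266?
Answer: 19575073/1336 ≈ 14652.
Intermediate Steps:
(32918 + d) + 1/1336 = (32918 - 18266) + 1/1336 = 14652 + 1/1336 = 19575073/1336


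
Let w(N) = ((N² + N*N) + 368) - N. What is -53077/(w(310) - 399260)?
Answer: 53077/207002 ≈ 0.25641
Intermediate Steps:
w(N) = 368 - N + 2*N² (w(N) = ((N² + N²) + 368) - N = (2*N² + 368) - N = (368 + 2*N²) - N = 368 - N + 2*N²)
-53077/(w(310) - 399260) = -53077/((368 - 1*310 + 2*310²) - 399260) = -53077/((368 - 310 + 2*96100) - 399260) = -53077/((368 - 310 + 192200) - 399260) = -53077/(192258 - 399260) = -53077/(-207002) = -53077*(-1/207002) = 53077/207002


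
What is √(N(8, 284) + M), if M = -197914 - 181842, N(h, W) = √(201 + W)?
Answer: √(-379756 + √485) ≈ 616.23*I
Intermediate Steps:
M = -379756
√(N(8, 284) + M) = √(√(201 + 284) - 379756) = √(√485 - 379756) = √(-379756 + √485)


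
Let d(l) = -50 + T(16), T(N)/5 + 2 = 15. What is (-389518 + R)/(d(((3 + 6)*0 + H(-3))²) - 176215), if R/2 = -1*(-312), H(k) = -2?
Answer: 194447/88100 ≈ 2.2071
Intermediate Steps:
T(N) = 65 (T(N) = -10 + 5*15 = -10 + 75 = 65)
R = 624 (R = 2*(-1*(-312)) = 2*312 = 624)
d(l) = 15 (d(l) = -50 + 65 = 15)
(-389518 + R)/(d(((3 + 6)*0 + H(-3))²) - 176215) = (-389518 + 624)/(15 - 176215) = -388894/(-176200) = -388894*(-1/176200) = 194447/88100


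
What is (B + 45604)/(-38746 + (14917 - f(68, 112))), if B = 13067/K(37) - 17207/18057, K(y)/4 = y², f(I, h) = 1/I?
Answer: -76661011505255/40055674032309 ≈ -1.9139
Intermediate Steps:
K(y) = 4*y²
B = 141725287/98880132 (B = 13067/((4*37²)) - 17207/18057 = 13067/((4*1369)) - 17207*1/18057 = 13067/5476 - 17207/18057 = 141725287/98880132 ≈ 1.4333)
(B + 45604)/(-38746 + (14917 - f(68, 112))) = (141725287/98880132 + 45604)/(-38746 + (14917 - 1/68)) = 4509471265015/(98880132*(-38746 + (14917 - 1*1/68))) = 4509471265015/(98880132*(-38746 + (14917 - 1/68))) = 4509471265015/(98880132*(-38746 + 1014355/68)) = 4509471265015/(98880132*(-1620373/68)) = (4509471265015/98880132)*(-68/1620373) = -76661011505255/40055674032309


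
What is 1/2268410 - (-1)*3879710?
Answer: 8800772961101/2268410 ≈ 3.8797e+6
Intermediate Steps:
1/2268410 - (-1)*3879710 = 1/2268410 - 1*(-3879710) = 1/2268410 + 3879710 = 8800772961101/2268410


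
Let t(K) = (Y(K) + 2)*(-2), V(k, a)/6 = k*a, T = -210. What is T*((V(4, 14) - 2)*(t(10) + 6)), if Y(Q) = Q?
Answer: 1262520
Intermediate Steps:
V(k, a) = 6*a*k (V(k, a) = 6*(k*a) = 6*(a*k) = 6*a*k)
t(K) = -4 - 2*K (t(K) = (K + 2)*(-2) = (2 + K)*(-2) = -4 - 2*K)
T*((V(4, 14) - 2)*(t(10) + 6)) = -210*(6*14*4 - 2)*((-4 - 2*10) + 6) = -210*(336 - 2)*((-4 - 20) + 6) = -70140*(-24 + 6) = -70140*(-18) = -210*(-6012) = 1262520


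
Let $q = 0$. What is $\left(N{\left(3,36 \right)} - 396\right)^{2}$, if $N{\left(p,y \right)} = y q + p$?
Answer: $154449$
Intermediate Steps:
$N{\left(p,y \right)} = p$ ($N{\left(p,y \right)} = y 0 + p = 0 + p = p$)
$\left(N{\left(3,36 \right)} - 396\right)^{2} = \left(3 - 396\right)^{2} = \left(-393\right)^{2} = 154449$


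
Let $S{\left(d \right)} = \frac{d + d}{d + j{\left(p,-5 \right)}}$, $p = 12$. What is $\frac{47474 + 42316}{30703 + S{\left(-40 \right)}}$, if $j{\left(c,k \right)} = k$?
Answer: $\frac{808110}{276343} \approx 2.9243$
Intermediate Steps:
$S{\left(d \right)} = \frac{2 d}{-5 + d}$ ($S{\left(d \right)} = \frac{d + d}{d - 5} = \frac{2 d}{-5 + d}$)
$\frac{47474 + 42316}{30703 + S{\left(-40 \right)}} = \frac{47474 + 42316}{30703 + 2 \left(-40\right) \frac{1}{-5 - 40}} = \frac{89790}{30703 + 2 \left(-40\right) \frac{1}{-45}} = \frac{89790}{30703 + 2 \left(-40\right) \left(- \frac{1}{45}\right)} = \frac{89790}{30703 + \frac{16}{9}} = \frac{89790}{\frac{276343}{9}} = 89790 \cdot \frac{9}{276343} = \frac{808110}{276343}$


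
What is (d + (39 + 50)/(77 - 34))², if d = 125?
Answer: 29855296/1849 ≈ 16147.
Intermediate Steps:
(d + (39 + 50)/(77 - 34))² = (125 + (39 + 50)/(77 - 34))² = (125 + 89/43)² = (5464/43)² = 29855296/1849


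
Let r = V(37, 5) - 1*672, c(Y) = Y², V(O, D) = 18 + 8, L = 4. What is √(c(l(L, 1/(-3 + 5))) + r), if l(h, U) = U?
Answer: 3*I*√287/2 ≈ 25.412*I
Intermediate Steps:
V(O, D) = 26
r = -646 (r = 26 - 1*672 = 26 - 672 = -646)
√(c(l(L, 1/(-3 + 5))) + r) = √((1/(-3 + 5))² - 646) = √((1/2)² - 646) = √((½)² - 646) = √(¼ - 646) = √(-2583/4) = 3*I*√287/2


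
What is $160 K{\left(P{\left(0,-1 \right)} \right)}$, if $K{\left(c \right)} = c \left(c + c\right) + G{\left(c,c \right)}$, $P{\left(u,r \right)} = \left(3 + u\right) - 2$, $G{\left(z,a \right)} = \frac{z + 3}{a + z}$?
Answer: $640$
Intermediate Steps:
$G{\left(z,a \right)} = \frac{3 + z}{a + z}$
$P{\left(u,r \right)} = 1 + u$
$K{\left(c \right)} = 2 c^{2} + \frac{3 + c}{2 c}$ ($K{\left(c \right)} = c \left(c + c\right) + \frac{3 + c}{c + c} = c 2 c + \frac{3 + c}{2 c} = 2 c^{2} + \frac{1}{2 c} \left(3 + c\right) = 2 c^{2} + \frac{3 + c}{2 c}$)
$160 K{\left(P{\left(0,-1 \right)} \right)} = 160 \frac{3 + \left(1 + 0\right) + 4 \left(1 + 0\right)^{3}}{2 \left(1 + 0\right)} = 160 \frac{3 + 1 + 4 \cdot 1^{3}}{2 \cdot 1} = 160 \cdot \frac{1}{2} \cdot 1 \left(3 + 1 + 4 \cdot 1\right) = 160 \cdot \frac{1}{2} \cdot 1 \left(3 + 1 + 4\right) = 160 \cdot \frac{1}{2} \cdot 1 \cdot 8 = 160 \cdot 4 = 640$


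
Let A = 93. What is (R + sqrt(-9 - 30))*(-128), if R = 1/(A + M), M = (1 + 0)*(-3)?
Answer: -64/45 - 128*I*sqrt(39) ≈ -1.4222 - 799.36*I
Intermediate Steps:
M = -3 (M = 1*(-3) = -3)
R = 1/90 (R = 1/(93 - 3) = 1/90 ≈ 0.011111)
(R + sqrt(-9 - 30))*(-128) = (1/90 + sqrt(-9 - 30))*(-128) = (1/90 + sqrt(-39))*(-128) = (1/90 + I*sqrt(39))*(-128) = -64/45 - 128*I*sqrt(39)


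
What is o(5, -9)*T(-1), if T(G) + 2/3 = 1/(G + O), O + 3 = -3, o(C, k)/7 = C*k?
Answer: 255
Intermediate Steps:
o(C, k) = 7*C*k (o(C, k) = 7*(C*k) = 7*C*k)
O = -6 (O = -3 - 3 = -6)
T(G) = -⅔ + 1/(-6 + G) (T(G) = -⅔ + 1/(G - 6) = -⅔ + 1/(-6 + G))
o(5, -9)*T(-1) = (7*5*(-9))*((15 - 2*(-1))/(3*(-6 - 1))) = -105*(15 + 2)/(-7) = -105*(-1)*17/7 = -315*(-17/21) = 255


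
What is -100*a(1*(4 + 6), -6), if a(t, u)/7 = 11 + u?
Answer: -3500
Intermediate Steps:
a(t, u) = 77 + 7*u (a(t, u) = 7*(11 + u) = 77 + 7*u)
-100*a(1*(4 + 6), -6) = -100*(77 + 7*(-6)) = -100*(77 - 42) = -100*35 = -3500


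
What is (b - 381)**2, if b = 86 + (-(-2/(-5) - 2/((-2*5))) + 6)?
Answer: 2096704/25 ≈ 83868.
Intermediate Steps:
b = 457/5 (b = 86 + (-(-2*(-1/5) - 2/(-10)) + 6) = 86 + (-(2/5 - 2*(-1/10)) + 6) = 86 + (-(2/5 + 1/5) + 6) = 86 + (-1*3/5 + 6) = 86 + (-3/5 + 6) = 86 + 27/5 = 457/5 ≈ 91.400)
(b - 381)**2 = (457/5 - 381)**2 = (-1448/5)**2 = 2096704/25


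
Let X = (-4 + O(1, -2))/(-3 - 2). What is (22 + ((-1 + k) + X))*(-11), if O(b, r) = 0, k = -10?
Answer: -649/5 ≈ -129.80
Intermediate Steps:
X = 4/5 (X = (-4 + 0)/(-3 - 2) = -4/(-5) = -4*(-1/5) = 4/5 ≈ 0.80000)
(22 + ((-1 + k) + X))*(-11) = (22 + ((-1 - 10) + 4/5))*(-11) = (22 + (-11 + 4/5))*(-11) = (22 - 51/5)*(-11) = (59/5)*(-11) = -649/5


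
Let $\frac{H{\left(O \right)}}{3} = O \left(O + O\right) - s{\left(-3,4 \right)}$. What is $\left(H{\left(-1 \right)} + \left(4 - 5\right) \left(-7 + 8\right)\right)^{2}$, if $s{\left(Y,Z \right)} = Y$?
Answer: $196$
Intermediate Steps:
$H{\left(O \right)} = 9 + 6 O^{2}$ ($H{\left(O \right)} = 3 \left(O \left(O + O\right) - -3\right) = 3 \left(O 2 O + 3\right) = 3 \left(2 O^{2} + 3\right) = 3 \left(3 + 2 O^{2}\right) = 9 + 6 O^{2}$)
$\left(H{\left(-1 \right)} + \left(4 - 5\right) \left(-7 + 8\right)\right)^{2} = \left(\left(9 + 6 \left(-1\right)^{2}\right) + \left(4 - 5\right) \left(-7 + 8\right)\right)^{2} = \left(\left(9 + 6 \cdot 1\right) - 1\right)^{2} = \left(\left(9 + 6\right) - 1\right)^{2} = \left(15 - 1\right)^{2} = 14^{2} = 196$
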